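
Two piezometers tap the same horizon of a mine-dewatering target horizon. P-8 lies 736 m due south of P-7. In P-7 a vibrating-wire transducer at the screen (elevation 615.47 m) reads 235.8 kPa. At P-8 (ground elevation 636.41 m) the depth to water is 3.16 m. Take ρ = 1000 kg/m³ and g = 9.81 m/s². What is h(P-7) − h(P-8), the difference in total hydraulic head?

Pressure head at P-7: ψ = P/(ρg) = 235.8×1000 / (1000 × 9.81) = 24.04 m.
Total head at P-7: h = z + ψ = 615.47 + 24.04 = 639.51 m.
Total head at P-8: h = 636.41 − 3.16 = 633.25 m.
Head difference: h(P-7) − h(P-8) = 639.51 − 633.25 = 6.26 m.

Δh ≈ 6.26 m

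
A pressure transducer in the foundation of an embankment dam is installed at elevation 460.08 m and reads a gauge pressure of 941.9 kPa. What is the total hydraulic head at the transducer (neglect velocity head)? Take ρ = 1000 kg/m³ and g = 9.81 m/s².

ψ = P/(ρg) = 941.9×1000 / (1000 × 9.81) = 96.01 m.
h = z + ψ = 460.08 + 96.01 = 556.09 m.

h ≈ 556.09 m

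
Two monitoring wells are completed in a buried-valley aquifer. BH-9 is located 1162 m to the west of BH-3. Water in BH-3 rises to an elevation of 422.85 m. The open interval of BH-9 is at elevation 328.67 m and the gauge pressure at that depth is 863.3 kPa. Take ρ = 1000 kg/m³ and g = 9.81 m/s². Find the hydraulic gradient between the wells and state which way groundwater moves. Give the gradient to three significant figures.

Total head at BH-3: h = 422.85 m (water level in the piezometer is the total head).
Pressure head at BH-9: ψ = P/(ρg) = 863.3×1000 / (1000 × 9.81) = 88.00 m.
Total head at BH-9: h = z + ψ = 328.67 + 88.00 = 416.67 m.
Head difference: h(BH-3) − h(BH-9) = 422.85 − 416.67 = 6.18 m.
Hydraulic gradient: i = |Δh| / L = 6.18 / 1162 = 0.00532.
Flow is from higher to lower head: from BH-3 toward BH-9, i.e. toward the west.

i ≈ 0.00532; groundwater flows toward the west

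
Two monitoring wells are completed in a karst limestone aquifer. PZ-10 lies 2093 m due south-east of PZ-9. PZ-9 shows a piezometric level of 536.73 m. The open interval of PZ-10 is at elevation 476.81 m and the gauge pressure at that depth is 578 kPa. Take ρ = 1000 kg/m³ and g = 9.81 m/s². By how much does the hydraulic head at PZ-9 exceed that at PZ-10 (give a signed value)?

Δh ≈ 1.00 m

Total head at PZ-9: h = 536.73 m (water level in the piezometer is the total head).
Pressure head at PZ-10: ψ = P/(ρg) = 578×1000 / (1000 × 9.81) = 58.92 m.
Total head at PZ-10: h = z + ψ = 476.81 + 58.92 = 535.73 m.
Head difference: h(PZ-9) − h(PZ-10) = 536.73 − 535.73 = 1.00 m.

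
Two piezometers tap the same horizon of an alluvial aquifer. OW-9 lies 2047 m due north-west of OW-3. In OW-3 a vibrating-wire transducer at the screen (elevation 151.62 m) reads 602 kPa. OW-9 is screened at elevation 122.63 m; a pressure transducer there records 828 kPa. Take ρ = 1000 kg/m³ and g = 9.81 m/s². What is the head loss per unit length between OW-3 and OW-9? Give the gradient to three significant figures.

Pressure head at OW-3: ψ = P/(ρg) = 602×1000 / (1000 × 9.81) = 61.37 m.
Total head at OW-3: h = z + ψ = 151.62 + 61.37 = 212.99 m.
Pressure head at OW-9: ψ = P/(ρg) = 828×1000 / (1000 × 9.81) = 84.40 m.
Total head at OW-9: h = z + ψ = 122.63 + 84.40 = 207.03 m.
Head difference: h(OW-3) − h(OW-9) = 212.99 − 207.03 = 5.96 m.
Hydraulic gradient: i = |Δh| / L = 5.96 / 2047 = 0.00291.

i ≈ 0.00291 m/m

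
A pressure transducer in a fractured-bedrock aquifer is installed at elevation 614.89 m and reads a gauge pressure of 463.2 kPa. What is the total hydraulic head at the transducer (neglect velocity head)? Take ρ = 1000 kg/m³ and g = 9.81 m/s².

ψ = P/(ρg) = 463.2×1000 / (1000 × 9.81) = 47.22 m.
h = z + ψ = 614.89 + 47.22 = 662.11 m.

h ≈ 662.11 m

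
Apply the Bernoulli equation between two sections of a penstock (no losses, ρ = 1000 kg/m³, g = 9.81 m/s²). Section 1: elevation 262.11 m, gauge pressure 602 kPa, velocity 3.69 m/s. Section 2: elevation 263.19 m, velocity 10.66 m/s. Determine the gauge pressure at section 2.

Pressure head at 1: ψ₁ = P₁/(ρg) = 602×1000 / (1000 × 9.81) = 61.37 m.
Velocity heads: v₁²/2g = 3.69²/19.62 = 0.694 m; v₂²/2g = 10.66²/19.62 = 5.792 m.
Total head H = z₁ + ψ₁ + v₁²/2g = 262.11 + 61.37 + 0.694 = 324.17 m.
ψ₂ = H − z₂ − v₂²/2g = 324.17 − 263.19 − 5.792 = 55.19 m.
P₂ = ρgψ₂ = 1000 × 9.81 × 55.19 ≈ 541 kPa.

P₂ ≈ 541 kPa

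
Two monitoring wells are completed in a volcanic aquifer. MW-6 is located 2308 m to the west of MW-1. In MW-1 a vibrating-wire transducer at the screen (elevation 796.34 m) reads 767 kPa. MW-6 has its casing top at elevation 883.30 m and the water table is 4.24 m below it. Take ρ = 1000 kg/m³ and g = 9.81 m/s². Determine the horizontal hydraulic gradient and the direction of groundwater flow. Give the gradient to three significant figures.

i ≈ 0.00196; groundwater flows toward the east

Pressure head at MW-1: ψ = P/(ρg) = 767×1000 / (1000 × 9.81) = 78.19 m.
Total head at MW-1: h = z + ψ = 796.34 + 78.19 = 874.53 m.
Total head at MW-6: h = 883.30 − 4.24 = 879.06 m.
Head difference: h(MW-1) − h(MW-6) = 874.53 − 879.06 = -4.53 m.
Hydraulic gradient: i = |Δh| / L = 4.53 / 2308 = 0.00196.
Flow is from higher to lower head: from MW-6 toward MW-1, i.e. toward the east.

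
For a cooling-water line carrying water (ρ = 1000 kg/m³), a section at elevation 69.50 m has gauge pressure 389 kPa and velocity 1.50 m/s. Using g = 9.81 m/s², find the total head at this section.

h ≈ 109.27 m

Pressure head ψ = P/(ρg) = 389×1000 / (1000 × 9.81) = 39.65 m.
Velocity head = v²/(2g) = 1.50² / (2 × 9.81) = 0.115 m.
h = z + ψ + v²/(2g) = 69.50 + 39.65 + 0.115 = 109.27 m.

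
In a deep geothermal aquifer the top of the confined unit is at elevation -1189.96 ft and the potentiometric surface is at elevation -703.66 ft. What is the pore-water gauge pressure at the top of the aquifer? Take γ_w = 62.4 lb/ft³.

Pressure head at the aquifer top: ψ = h − z = -703.66 − (-1189.96) = 486.30 ft.
P = γψ/144 = 62.4 × 486.30 / 144 = 211 psi.

P ≈ 211 psi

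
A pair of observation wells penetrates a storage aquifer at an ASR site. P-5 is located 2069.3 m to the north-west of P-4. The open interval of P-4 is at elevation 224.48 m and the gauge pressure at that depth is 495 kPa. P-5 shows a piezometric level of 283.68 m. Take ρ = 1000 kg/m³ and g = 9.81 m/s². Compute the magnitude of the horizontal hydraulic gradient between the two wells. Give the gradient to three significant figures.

Pressure head at P-4: ψ = P/(ρg) = 495×1000 / (1000 × 9.81) = 50.46 m.
Total head at P-4: h = z + ψ = 224.48 + 50.46 = 274.94 m.
Total head at P-5: h = 283.68 m (water level in the piezometer is the total head).
Head difference: h(P-4) − h(P-5) = 274.94 − 283.68 = -8.74 m.
Hydraulic gradient: i = |Δh| / L = 8.74 / 2069.3 = 0.00422.

i ≈ 0.00422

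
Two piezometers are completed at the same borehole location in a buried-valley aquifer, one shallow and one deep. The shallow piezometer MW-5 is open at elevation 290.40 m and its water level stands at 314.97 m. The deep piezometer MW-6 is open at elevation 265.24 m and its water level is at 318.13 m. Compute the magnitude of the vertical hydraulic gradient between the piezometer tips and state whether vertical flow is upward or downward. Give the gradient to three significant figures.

Total head at MW-5: h = 314.97 m (water level in the standpipe).
Total head at MW-6: h = 318.13 m.
Δh = h(MW-5) − h(MW-6) = 314.97 − 318.13 = -3.16 m.
Vertical separation Δz = 290.40 − 265.24 = 25.16 m.
|i_v| = |Δh| / Δz = 3.16 / 25.16 = 0.126.
Head is higher in the deep piezometer, so vertical flow is upward (discharge condition).

|i_v| ≈ 0.126; vertical flow is upward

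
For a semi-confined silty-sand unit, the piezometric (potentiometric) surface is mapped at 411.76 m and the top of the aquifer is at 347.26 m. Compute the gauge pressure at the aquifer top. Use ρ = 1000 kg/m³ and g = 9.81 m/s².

P ≈ 633 kPa

Pressure head at the aquifer top: ψ = h − z = 411.76 − 347.26 = 64.50 m.
P = ρgψ = 1000 × 9.81 × 64.50 = 632745 Pa ≈ 633 kPa.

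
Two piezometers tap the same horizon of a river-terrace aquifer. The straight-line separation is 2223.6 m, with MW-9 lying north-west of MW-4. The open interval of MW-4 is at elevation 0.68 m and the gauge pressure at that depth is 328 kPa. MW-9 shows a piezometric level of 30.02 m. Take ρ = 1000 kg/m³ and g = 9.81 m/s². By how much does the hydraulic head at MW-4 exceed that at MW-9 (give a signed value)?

Δh ≈ 4.10 m

Pressure head at MW-4: ψ = P/(ρg) = 328×1000 / (1000 × 9.81) = 33.44 m.
Total head at MW-4: h = z + ψ = 0.68 + 33.44 = 34.12 m.
Total head at MW-9: h = 30.02 m (water level in the piezometer is the total head).
Head difference: h(MW-4) − h(MW-9) = 34.12 − 30.02 = 4.10 m.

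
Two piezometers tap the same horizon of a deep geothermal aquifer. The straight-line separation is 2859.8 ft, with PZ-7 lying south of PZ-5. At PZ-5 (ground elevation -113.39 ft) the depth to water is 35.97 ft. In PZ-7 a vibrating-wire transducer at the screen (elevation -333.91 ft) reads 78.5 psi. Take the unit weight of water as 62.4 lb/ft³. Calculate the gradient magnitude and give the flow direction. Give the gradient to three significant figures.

Total head at PZ-5: h = -113.39 − 35.97 = -149.36 ft.
Pressure head at PZ-7: ψ = 144·P/γ = 144 × 78.5 / 62.4 = 181.15 ft.
Total head at PZ-7: h = z + ψ = -333.91 + 181.15 = -152.76 ft.
Head difference: h(PZ-5) − h(PZ-7) = -149.36 − (-152.76) = 3.40 ft.
Hydraulic gradient: i = |Δh| / L = 3.40 / 2859.8 = 0.00119.
Flow is from higher to lower head: from PZ-5 toward PZ-7, i.e. toward the south.

i ≈ 0.00119; groundwater flows toward the south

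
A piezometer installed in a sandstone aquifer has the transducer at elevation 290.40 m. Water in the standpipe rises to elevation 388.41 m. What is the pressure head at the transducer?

ψ ≈ 98.01 m

Total head h = 388.41 m (the water-surface elevation in the piezometer).
Pressure head ψ = h − z = 388.41 − 290.40 = 98.01 m.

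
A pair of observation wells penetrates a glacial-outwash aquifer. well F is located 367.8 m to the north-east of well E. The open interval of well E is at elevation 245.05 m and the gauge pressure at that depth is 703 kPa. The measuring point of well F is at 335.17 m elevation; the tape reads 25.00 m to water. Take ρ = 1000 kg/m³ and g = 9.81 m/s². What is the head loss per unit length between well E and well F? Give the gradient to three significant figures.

Pressure head at well E: ψ = P/(ρg) = 703×1000 / (1000 × 9.81) = 71.66 m.
Total head at well E: h = z + ψ = 245.05 + 71.66 = 316.71 m.
Total head at well F: h = 335.17 − 25.00 = 310.17 m.
Head difference: h(well E) − h(well F) = 316.71 − 310.17 = 6.54 m.
Hydraulic gradient: i = |Δh| / L = 6.54 / 367.8 = 0.0178.

i ≈ 0.0178 m/m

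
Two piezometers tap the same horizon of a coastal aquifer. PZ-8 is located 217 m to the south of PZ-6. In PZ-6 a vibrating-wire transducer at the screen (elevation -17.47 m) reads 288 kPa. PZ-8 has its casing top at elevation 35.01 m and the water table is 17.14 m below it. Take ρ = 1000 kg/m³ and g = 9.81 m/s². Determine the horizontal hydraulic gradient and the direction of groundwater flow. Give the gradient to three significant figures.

i ≈ 0.0276; groundwater flows toward the north

Pressure head at PZ-6: ψ = P/(ρg) = 288×1000 / (1000 × 9.81) = 29.36 m.
Total head at PZ-6: h = z + ψ = -17.47 + 29.36 = 11.89 m.
Total head at PZ-8: h = 35.01 − 17.14 = 17.87 m.
Head difference: h(PZ-6) − h(PZ-8) = 11.89 − 17.87 = -5.98 m.
Hydraulic gradient: i = |Δh| / L = 5.98 / 217 = 0.0276.
Flow is from higher to lower head: from PZ-8 toward PZ-6, i.e. toward the north.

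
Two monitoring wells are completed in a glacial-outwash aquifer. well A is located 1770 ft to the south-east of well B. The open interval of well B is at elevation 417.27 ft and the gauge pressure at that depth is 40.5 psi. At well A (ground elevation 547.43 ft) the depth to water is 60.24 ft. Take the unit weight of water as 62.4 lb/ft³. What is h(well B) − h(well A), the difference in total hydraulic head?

Pressure head at well B: ψ = 144·P/γ = 144 × 40.5 / 62.4 = 93.46 ft.
Total head at well B: h = z + ψ = 417.27 + 93.46 = 510.73 ft.
Total head at well A: h = 547.43 − 60.24 = 487.19 ft.
Head difference: h(well B) − h(well A) = 510.73 − 487.19 = 23.54 ft.

Δh ≈ 23.54 ft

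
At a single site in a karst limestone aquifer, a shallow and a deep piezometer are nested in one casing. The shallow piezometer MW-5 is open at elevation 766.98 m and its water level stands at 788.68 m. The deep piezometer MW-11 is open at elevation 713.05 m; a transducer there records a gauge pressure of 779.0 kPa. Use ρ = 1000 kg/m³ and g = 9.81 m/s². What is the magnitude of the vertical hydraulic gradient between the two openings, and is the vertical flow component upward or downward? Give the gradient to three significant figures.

Total head at MW-5: h = 788.68 m (water level in the standpipe).
Pressure head at MW-11: ψ = P/(ρg) = 779.0×1000 / (1000 × 9.81) = 79.41 m.
Total head at MW-11: h = z + ψ = 713.05 + 79.41 = 792.46 m.
Δh = h(MW-5) − h(MW-11) = 788.68 − 792.46 = -3.78 m.
Vertical separation Δz = 766.98 − 713.05 = 53.93 m.
|i_v| = |Δh| / Δz = 3.78 / 53.93 = 0.0701.
Head is higher in the deep piezometer, so vertical flow is upward (discharge condition).

|i_v| ≈ 0.0701; vertical flow is upward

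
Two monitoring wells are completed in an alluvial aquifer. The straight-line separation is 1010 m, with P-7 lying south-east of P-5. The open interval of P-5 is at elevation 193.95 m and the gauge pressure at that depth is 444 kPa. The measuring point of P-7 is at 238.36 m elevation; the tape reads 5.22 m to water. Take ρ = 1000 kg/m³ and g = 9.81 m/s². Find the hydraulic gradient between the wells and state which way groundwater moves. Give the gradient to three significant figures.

i ≈ 0.00601; groundwater flows toward the south-east

Pressure head at P-5: ψ = P/(ρg) = 444×1000 / (1000 × 9.81) = 45.26 m.
Total head at P-5: h = z + ψ = 193.95 + 45.26 = 239.21 m.
Total head at P-7: h = 238.36 − 5.22 = 233.14 m.
Head difference: h(P-5) − h(P-7) = 239.21 − 233.14 = 6.07 m.
Hydraulic gradient: i = |Δh| / L = 6.07 / 1010 = 0.00601.
Flow is from higher to lower head: from P-5 toward P-7, i.e. toward the south-east.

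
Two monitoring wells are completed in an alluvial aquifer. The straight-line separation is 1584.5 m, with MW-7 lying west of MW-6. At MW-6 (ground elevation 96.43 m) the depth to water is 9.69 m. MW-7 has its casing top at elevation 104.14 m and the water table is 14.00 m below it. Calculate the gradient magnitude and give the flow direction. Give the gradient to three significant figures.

Total head at MW-6: h = 96.43 − 9.69 = 86.74 m.
Total head at MW-7: h = 104.14 − 14.00 = 90.14 m.
Head difference: h(MW-6) − h(MW-7) = 86.74 − 90.14 = -3.40 m.
Hydraulic gradient: i = |Δh| / L = 3.40 / 1584.5 = 0.00215.
Flow is from higher to lower head: from MW-7 toward MW-6, i.e. toward the east.

i ≈ 0.00215; groundwater flows toward the east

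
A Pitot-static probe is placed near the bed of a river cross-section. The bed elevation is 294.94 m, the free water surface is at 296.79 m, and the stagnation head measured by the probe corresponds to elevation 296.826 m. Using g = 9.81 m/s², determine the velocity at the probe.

Near the bed, under hydrostatic conditions, the piezometric head (z + ψ) equals the free-surface elevation, 296.79 m.
Velocity head = total − piezometric = 296.826 − 296.79 = 0.036 m.
v = √(2g·h_v) = √(2 × 9.81 × 0.036) = 0.840 m/s.

v ≈ 0.840 m/s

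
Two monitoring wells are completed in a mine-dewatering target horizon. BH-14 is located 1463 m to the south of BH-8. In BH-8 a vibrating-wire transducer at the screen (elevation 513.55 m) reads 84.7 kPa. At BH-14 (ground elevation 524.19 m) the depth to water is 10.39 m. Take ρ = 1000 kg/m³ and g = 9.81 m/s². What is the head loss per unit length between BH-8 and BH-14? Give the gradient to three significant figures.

i ≈ 0.00573 m/m

Pressure head at BH-8: ψ = P/(ρg) = 84.7×1000 / (1000 × 9.81) = 8.63 m.
Total head at BH-8: h = z + ψ = 513.55 + 8.63 = 522.18 m.
Total head at BH-14: h = 524.19 − 10.39 = 513.80 m.
Head difference: h(BH-8) − h(BH-14) = 522.18 − 513.80 = 8.38 m.
Hydraulic gradient: i = |Δh| / L = 8.38 / 1463 = 0.00573.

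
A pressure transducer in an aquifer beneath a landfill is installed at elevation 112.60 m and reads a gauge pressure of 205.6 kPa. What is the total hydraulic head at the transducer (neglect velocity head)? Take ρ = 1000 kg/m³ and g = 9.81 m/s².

h ≈ 133.56 m

ψ = P/(ρg) = 205.6×1000 / (1000 × 9.81) = 20.96 m.
h = z + ψ = 112.60 + 20.96 = 133.56 m.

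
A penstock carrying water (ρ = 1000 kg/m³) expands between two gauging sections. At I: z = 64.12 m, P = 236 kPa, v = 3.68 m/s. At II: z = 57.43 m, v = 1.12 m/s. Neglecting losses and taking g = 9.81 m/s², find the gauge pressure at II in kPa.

P₂ ≈ 308 kPa

Pressure head at I: ψ₁ = P₁/(ρg) = 236×1000 / (1000 × 9.81) = 24.06 m.
Velocity heads: v₁²/2g = 3.68²/19.62 = 0.690 m; v₂²/2g = 1.12²/19.62 = 0.064 m.
Total head H = z₁ + ψ₁ + v₁²/2g = 64.12 + 24.06 + 0.690 = 88.87 m.
ψ₂ = H − z₂ − v₂²/2g = 88.87 − 57.43 − 0.064 = 31.38 m.
P₂ = ρgψ₂ = 1000 × 9.81 × 31.38 ≈ 308 kPa.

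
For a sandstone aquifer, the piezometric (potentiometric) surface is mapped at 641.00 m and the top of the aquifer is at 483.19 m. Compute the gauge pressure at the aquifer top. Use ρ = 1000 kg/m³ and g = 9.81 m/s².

Pressure head at the aquifer top: ψ = h − z = 641.00 − 483.19 = 157.81 m.
P = ρgψ = 1000 × 9.81 × 157.81 = 1548116 Pa ≈ 1550 kPa.

P ≈ 1550 kPa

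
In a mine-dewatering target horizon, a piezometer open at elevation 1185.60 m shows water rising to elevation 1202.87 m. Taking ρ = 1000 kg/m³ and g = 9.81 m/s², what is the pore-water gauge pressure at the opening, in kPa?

P ≈ 169 kPa

Pressure head ψ = h − z = 1202.87 − 1185.60 = 17.27 m.
P = ρgψ = 1000 × 9.81 × 17.27 = 169419 Pa ≈ 169 kPa.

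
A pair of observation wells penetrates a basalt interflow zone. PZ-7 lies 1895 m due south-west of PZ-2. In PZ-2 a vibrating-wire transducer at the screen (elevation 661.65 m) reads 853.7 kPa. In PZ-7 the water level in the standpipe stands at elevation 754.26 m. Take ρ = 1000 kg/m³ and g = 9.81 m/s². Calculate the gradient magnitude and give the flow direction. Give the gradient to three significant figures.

i ≈ 0.00295; groundwater flows toward the north-east

Pressure head at PZ-2: ψ = P/(ρg) = 853.7×1000 / (1000 × 9.81) = 87.02 m.
Total head at PZ-2: h = z + ψ = 661.65 + 87.02 = 748.67 m.
Total head at PZ-7: h = 754.26 m (water level in the piezometer is the total head).
Head difference: h(PZ-2) − h(PZ-7) = 748.67 − 754.26 = -5.59 m.
Hydraulic gradient: i = |Δh| / L = 5.59 / 1895 = 0.00295.
Flow is from higher to lower head: from PZ-7 toward PZ-2, i.e. toward the north-east.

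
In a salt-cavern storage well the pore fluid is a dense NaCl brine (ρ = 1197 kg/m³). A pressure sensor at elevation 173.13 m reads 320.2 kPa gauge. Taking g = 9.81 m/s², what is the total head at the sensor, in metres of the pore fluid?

h ≈ 200.40 m

ψ = P/(ρg) = 320.2×1000 / (1197 × 9.81) = 27.27 m.
h = z + ψ = 173.13 + 27.27 = 200.40 m.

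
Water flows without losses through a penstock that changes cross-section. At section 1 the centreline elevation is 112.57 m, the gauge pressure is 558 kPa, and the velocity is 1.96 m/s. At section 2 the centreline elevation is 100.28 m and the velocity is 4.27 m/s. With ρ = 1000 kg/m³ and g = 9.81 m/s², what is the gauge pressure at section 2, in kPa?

P₂ ≈ 671 kPa

Pressure head at 1: ψ₁ = P₁/(ρg) = 558×1000 / (1000 × 9.81) = 56.88 m.
Velocity heads: v₁²/2g = 1.96²/19.62 = 0.196 m; v₂²/2g = 4.27²/19.62 = 0.929 m.
Total head H = z₁ + ψ₁ + v₁²/2g = 112.57 + 56.88 + 0.196 = 169.65 m.
ψ₂ = H − z₂ − v₂²/2g = 169.65 − 100.28 − 0.929 = 68.44 m.
P₂ = ρgψ₂ = 1000 × 9.81 × 68.44 ≈ 671 kPa.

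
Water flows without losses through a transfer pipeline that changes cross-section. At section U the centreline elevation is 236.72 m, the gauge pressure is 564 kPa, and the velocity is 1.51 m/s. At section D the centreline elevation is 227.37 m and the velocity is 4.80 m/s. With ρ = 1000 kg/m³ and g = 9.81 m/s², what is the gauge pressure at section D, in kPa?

P₂ ≈ 645 kPa

Pressure head at U: ψ₁ = P₁/(ρg) = 564×1000 / (1000 × 9.81) = 57.49 m.
Velocity heads: v₁²/2g = 1.51²/19.62 = 0.116 m; v₂²/2g = 4.80²/19.62 = 1.174 m.
Total head H = z₁ + ψ₁ + v₁²/2g = 236.72 + 57.49 + 0.116 = 294.33 m.
ψ₂ = H − z₂ − v₂²/2g = 294.33 − 227.37 − 1.174 = 65.79 m.
P₂ = ρgψ₂ = 1000 × 9.81 × 65.79 ≈ 645 kPa.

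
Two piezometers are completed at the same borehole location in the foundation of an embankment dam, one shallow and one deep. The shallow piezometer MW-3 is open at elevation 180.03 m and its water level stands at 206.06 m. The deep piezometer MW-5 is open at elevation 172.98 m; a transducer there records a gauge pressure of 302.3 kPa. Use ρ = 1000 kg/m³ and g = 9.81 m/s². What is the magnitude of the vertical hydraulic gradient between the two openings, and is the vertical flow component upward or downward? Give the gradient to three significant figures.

|i_v| ≈ 0.321; vertical flow is downward

Total head at MW-3: h = 206.06 m (water level in the standpipe).
Pressure head at MW-5: ψ = P/(ρg) = 302.3×1000 / (1000 × 9.81) = 30.82 m.
Total head at MW-5: h = z + ψ = 172.98 + 30.82 = 203.80 m.
Δh = h(MW-3) − h(MW-5) = 206.06 − 203.80 = 2.26 m.
Vertical separation Δz = 180.03 − 172.98 = 7.05 m.
|i_v| = |Δh| / Δz = 2.26 / 7.05 = 0.321.
Head is higher in the shallow piezometer, so vertical flow is downward (recharge condition).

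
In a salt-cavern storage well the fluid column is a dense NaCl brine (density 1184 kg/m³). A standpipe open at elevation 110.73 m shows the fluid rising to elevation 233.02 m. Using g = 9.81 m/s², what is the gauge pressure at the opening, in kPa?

Pressure head ψ = h − z = 233.02 − 110.73 = 122.29 m.
P = ρgψ = 1184 × 9.81 × 122.29 = 1420403 Pa ≈ 1420 kPa.

P ≈ 1420 kPa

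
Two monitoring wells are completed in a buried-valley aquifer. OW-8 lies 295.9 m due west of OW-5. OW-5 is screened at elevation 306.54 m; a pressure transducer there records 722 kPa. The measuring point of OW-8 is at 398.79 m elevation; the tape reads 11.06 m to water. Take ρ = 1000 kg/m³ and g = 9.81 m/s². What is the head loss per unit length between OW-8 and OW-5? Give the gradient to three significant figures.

i ≈ 0.0257 m/m

Pressure head at OW-5: ψ = P/(ρg) = 722×1000 / (1000 × 9.81) = 73.60 m.
Total head at OW-5: h = z + ψ = 306.54 + 73.60 = 380.14 m.
Total head at OW-8: h = 398.79 − 11.06 = 387.73 m.
Head difference: h(OW-5) − h(OW-8) = 380.14 − 387.73 = -7.59 m.
Hydraulic gradient: i = |Δh| / L = 7.59 / 295.9 = 0.0257.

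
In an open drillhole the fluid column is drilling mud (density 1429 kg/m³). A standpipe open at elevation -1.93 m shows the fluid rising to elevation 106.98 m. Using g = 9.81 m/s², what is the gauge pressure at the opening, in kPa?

P ≈ 1530 kPa

Pressure head ψ = h − z = 106.98 − (-1.93) = 108.91 m.
P = ρgψ = 1429 × 9.81 × 108.91 = 1526754 Pa ≈ 1530 kPa.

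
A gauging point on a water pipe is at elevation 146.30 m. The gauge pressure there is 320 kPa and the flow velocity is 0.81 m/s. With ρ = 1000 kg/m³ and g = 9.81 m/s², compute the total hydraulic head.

h ≈ 178.95 m

Pressure head ψ = P/(ρg) = 320×1000 / (1000 × 9.81) = 32.62 m.
Velocity head = v²/(2g) = 0.81² / (2 × 9.81) = 0.033 m.
h = z + ψ + v²/(2g) = 146.30 + 32.62 + 0.033 = 178.95 m.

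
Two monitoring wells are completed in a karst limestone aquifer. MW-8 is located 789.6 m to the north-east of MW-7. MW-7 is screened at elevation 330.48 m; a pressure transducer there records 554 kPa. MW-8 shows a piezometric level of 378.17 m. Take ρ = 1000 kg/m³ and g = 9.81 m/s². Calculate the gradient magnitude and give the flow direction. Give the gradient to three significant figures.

Pressure head at MW-7: ψ = P/(ρg) = 554×1000 / (1000 × 9.81) = 56.47 m.
Total head at MW-7: h = z + ψ = 330.48 + 56.47 = 386.95 m.
Total head at MW-8: h = 378.17 m (water level in the piezometer is the total head).
Head difference: h(MW-7) − h(MW-8) = 386.95 − 378.17 = 8.78 m.
Hydraulic gradient: i = |Δh| / L = 8.78 / 789.6 = 0.0111.
Flow is from higher to lower head: from MW-7 toward MW-8, i.e. toward the north-east.

i ≈ 0.0111; groundwater flows toward the north-east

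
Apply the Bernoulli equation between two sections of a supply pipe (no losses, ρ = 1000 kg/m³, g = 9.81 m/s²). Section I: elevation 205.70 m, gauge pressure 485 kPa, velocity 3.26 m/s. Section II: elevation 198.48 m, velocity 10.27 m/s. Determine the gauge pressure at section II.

P₂ ≈ 508 kPa

Pressure head at I: ψ₁ = P₁/(ρg) = 485×1000 / (1000 × 9.81) = 49.44 m.
Velocity heads: v₁²/2g = 3.26²/19.62 = 0.542 m; v₂²/2g = 10.27²/19.62 = 5.376 m.
Total head H = z₁ + ψ₁ + v₁²/2g = 205.70 + 49.44 + 0.542 = 255.68 m.
ψ₂ = H − z₂ − v₂²/2g = 255.68 − 198.48 − 5.376 = 51.82 m.
P₂ = ρgψ₂ = 1000 × 9.81 × 51.82 ≈ 508 kPa.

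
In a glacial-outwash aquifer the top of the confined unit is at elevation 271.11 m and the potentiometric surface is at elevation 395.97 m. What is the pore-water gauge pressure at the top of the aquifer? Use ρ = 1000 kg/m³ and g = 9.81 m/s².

P ≈ 1220 kPa

Pressure head at the aquifer top: ψ = h − z = 395.97 − 271.11 = 124.86 m.
P = ρgψ = 1000 × 9.81 × 124.86 = 1224877 Pa ≈ 1220 kPa.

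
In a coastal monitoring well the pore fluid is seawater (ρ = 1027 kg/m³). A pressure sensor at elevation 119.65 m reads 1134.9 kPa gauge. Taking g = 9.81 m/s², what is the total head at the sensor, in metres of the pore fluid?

ψ = P/(ρg) = 1134.9×1000 / (1027 × 9.81) = 112.65 m.
h = z + ψ = 119.65 + 112.65 = 232.30 m.

h ≈ 232.30 m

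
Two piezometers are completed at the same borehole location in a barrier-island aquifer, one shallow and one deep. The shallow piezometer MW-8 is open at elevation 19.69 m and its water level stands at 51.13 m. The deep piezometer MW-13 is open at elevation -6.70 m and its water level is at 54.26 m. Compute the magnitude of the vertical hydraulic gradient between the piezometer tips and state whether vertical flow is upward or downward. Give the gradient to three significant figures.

Total head at MW-8: h = 51.13 m (water level in the standpipe).
Total head at MW-13: h = 54.26 m.
Δh = h(MW-8) − h(MW-13) = 51.13 − 54.26 = -3.13 m.
Vertical separation Δz = 19.69 − (-6.70) = 26.39 m.
|i_v| = |Δh| / Δz = 3.13 / 26.39 = 0.119.
Head is higher in the deep piezometer, so vertical flow is upward (discharge condition).

|i_v| ≈ 0.119; vertical flow is upward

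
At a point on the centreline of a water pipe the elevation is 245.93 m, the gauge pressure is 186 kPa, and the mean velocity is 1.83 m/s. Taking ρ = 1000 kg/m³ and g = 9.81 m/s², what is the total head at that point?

h ≈ 265.06 m

Pressure head ψ = P/(ρg) = 186×1000 / (1000 × 9.81) = 18.96 m.
Velocity head = v²/(2g) = 1.83² / (2 × 9.81) = 0.171 m.
h = z + ψ + v²/(2g) = 245.93 + 18.96 + 0.171 = 265.06 m.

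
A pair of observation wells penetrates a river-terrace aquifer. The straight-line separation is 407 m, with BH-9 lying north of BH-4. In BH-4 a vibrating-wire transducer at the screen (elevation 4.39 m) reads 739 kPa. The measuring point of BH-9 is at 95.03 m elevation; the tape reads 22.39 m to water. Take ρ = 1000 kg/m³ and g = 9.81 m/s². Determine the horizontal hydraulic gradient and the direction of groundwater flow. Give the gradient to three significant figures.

i ≈ 0.0174; groundwater flows toward the north

Pressure head at BH-4: ψ = P/(ρg) = 739×1000 / (1000 × 9.81) = 75.33 m.
Total head at BH-4: h = z + ψ = 4.39 + 75.33 = 79.72 m.
Total head at BH-9: h = 95.03 − 22.39 = 72.64 m.
Head difference: h(BH-4) − h(BH-9) = 79.72 − 72.64 = 7.08 m.
Hydraulic gradient: i = |Δh| / L = 7.08 / 407 = 0.0174.
Flow is from higher to lower head: from BH-4 toward BH-9, i.e. toward the north.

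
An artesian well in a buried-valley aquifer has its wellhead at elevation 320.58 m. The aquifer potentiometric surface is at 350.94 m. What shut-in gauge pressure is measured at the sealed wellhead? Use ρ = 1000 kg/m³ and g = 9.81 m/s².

Head above the cap: Δh = 350.94 − 320.58 = 30.36 m.
P = ρgΔh = 1000 × 9.81 × 30.36 = 297832 Pa ≈ 298 kPa.

P ≈ 298 kPa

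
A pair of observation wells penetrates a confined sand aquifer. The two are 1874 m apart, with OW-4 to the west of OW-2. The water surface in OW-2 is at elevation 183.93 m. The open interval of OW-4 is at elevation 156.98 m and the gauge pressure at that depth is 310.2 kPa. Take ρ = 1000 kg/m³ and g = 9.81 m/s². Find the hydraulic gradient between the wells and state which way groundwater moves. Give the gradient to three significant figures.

i ≈ 0.00249; groundwater flows toward the east

Total head at OW-2: h = 183.93 m (water level in the piezometer is the total head).
Pressure head at OW-4: ψ = P/(ρg) = 310.2×1000 / (1000 × 9.81) = 31.62 m.
Total head at OW-4: h = z + ψ = 156.98 + 31.62 = 188.60 m.
Head difference: h(OW-2) − h(OW-4) = 183.93 − 188.60 = -4.67 m.
Hydraulic gradient: i = |Δh| / L = 4.67 / 1874 = 0.00249.
Flow is from higher to lower head: from OW-4 toward OW-2, i.e. toward the east.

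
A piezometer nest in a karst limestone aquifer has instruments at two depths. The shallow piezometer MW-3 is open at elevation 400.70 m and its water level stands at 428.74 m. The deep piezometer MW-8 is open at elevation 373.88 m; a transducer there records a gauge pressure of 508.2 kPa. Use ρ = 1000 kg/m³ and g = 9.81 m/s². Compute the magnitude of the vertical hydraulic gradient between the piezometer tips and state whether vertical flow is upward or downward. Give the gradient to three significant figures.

|i_v| ≈ 0.114; vertical flow is downward

Total head at MW-3: h = 428.74 m (water level in the standpipe).
Pressure head at MW-8: ψ = P/(ρg) = 508.2×1000 / (1000 × 9.81) = 51.80 m.
Total head at MW-8: h = z + ψ = 373.88 + 51.80 = 425.68 m.
Δh = h(MW-3) − h(MW-8) = 428.74 − 425.68 = 3.06 m.
Vertical separation Δz = 400.70 − 373.88 = 26.82 m.
|i_v| = |Δh| / Δz = 3.06 / 26.82 = 0.114.
Head is higher in the shallow piezometer, so vertical flow is downward (recharge condition).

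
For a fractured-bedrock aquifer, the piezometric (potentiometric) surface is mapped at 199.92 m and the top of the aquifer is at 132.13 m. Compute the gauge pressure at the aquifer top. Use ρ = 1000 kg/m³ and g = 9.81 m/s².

Pressure head at the aquifer top: ψ = h − z = 199.92 − 132.13 = 67.79 m.
P = ρgψ = 1000 × 9.81 × 67.79 = 665020 Pa ≈ 665 kPa.

P ≈ 665 kPa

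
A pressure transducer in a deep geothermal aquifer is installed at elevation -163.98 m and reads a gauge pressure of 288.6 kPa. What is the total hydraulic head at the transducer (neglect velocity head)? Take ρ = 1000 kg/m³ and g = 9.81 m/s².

h ≈ -134.56 m

ψ = P/(ρg) = 288.6×1000 / (1000 × 9.81) = 29.42 m.
h = z + ψ = -163.98 + 29.42 = -134.56 m.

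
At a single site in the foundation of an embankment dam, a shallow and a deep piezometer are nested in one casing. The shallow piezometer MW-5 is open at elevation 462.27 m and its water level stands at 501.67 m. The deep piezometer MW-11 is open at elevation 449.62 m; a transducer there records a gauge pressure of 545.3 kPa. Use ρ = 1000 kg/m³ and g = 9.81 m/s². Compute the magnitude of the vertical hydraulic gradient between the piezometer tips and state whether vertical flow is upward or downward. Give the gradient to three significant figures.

|i_v| ≈ 0.280; vertical flow is upward

Total head at MW-5: h = 501.67 m (water level in the standpipe).
Pressure head at MW-11: ψ = P/(ρg) = 545.3×1000 / (1000 × 9.81) = 55.59 m.
Total head at MW-11: h = z + ψ = 449.62 + 55.59 = 505.21 m.
Δh = h(MW-5) − h(MW-11) = 501.67 − 505.21 = -3.54 m.
Vertical separation Δz = 462.27 − 449.62 = 12.65 m.
|i_v| = |Δh| / Δz = 3.54 / 12.65 = 0.280.
Head is higher in the deep piezometer, so vertical flow is upward (discharge condition).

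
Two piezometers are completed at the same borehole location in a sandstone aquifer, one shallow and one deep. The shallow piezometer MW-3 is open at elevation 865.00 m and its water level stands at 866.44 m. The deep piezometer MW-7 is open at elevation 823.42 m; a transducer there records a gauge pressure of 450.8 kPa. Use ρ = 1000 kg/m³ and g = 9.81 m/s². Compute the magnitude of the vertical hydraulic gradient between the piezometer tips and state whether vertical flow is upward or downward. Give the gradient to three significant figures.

Total head at MW-3: h = 866.44 m (water level in the standpipe).
Pressure head at MW-7: ψ = P/(ρg) = 450.8×1000 / (1000 × 9.81) = 45.95 m.
Total head at MW-7: h = z + ψ = 823.42 + 45.95 = 869.37 m.
Δh = h(MW-3) − h(MW-7) = 866.44 − 869.37 = -2.93 m.
Vertical separation Δz = 865.00 − 823.42 = 41.58 m.
|i_v| = |Δh| / Δz = 2.93 / 41.58 = 0.0705.
Head is higher in the deep piezometer, so vertical flow is upward (discharge condition).

|i_v| ≈ 0.0705; vertical flow is upward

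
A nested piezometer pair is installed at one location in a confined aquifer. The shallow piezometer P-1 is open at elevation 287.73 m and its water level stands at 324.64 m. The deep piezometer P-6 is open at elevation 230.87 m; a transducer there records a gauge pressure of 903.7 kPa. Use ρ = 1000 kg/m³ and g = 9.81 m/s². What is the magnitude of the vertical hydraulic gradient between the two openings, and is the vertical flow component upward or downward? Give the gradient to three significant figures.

Total head at P-1: h = 324.64 m (water level in the standpipe).
Pressure head at P-6: ψ = P/(ρg) = 903.7×1000 / (1000 × 9.81) = 92.12 m.
Total head at P-6: h = z + ψ = 230.87 + 92.12 = 322.99 m.
Δh = h(P-1) − h(P-6) = 324.64 − 322.99 = 1.65 m.
Vertical separation Δz = 287.73 − 230.87 = 56.86 m.
|i_v| = |Δh| / Δz = 1.65 / 56.86 = 0.0290.
Head is higher in the shallow piezometer, so vertical flow is downward (recharge condition).

|i_v| ≈ 0.0290; vertical flow is downward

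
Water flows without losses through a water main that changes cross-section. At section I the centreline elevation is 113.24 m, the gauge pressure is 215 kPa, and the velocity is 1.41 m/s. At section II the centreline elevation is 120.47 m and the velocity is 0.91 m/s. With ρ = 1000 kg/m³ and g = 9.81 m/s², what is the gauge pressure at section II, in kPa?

P₂ ≈ 145 kPa

Pressure head at I: ψ₁ = P₁/(ρg) = 215×1000 / (1000 × 9.81) = 21.92 m.
Velocity heads: v₁²/2g = 1.41²/19.62 = 0.101 m; v₂²/2g = 0.91²/19.62 = 0.042 m.
Total head H = z₁ + ψ₁ + v₁²/2g = 113.24 + 21.92 + 0.101 = 135.26 m.
ψ₂ = H − z₂ − v₂²/2g = 135.26 − 120.47 − 0.042 = 14.75 m.
P₂ = ρgψ₂ = 1000 × 9.81 × 14.75 ≈ 145 kPa.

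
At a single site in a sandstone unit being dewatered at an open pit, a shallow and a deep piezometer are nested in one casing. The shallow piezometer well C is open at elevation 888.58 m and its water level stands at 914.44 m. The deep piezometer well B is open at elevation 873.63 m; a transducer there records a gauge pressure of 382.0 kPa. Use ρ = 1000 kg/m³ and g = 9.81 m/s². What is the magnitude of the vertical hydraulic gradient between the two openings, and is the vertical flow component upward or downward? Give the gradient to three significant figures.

|i_v| ≈ 0.125; vertical flow is downward

Total head at well C: h = 914.44 m (water level in the standpipe).
Pressure head at well B: ψ = P/(ρg) = 382.0×1000 / (1000 × 9.81) = 38.94 m.
Total head at well B: h = z + ψ = 873.63 + 38.94 = 912.57 m.
Δh = h(well C) − h(well B) = 914.44 − 912.57 = 1.87 m.
Vertical separation Δz = 888.58 − 873.63 = 14.95 m.
|i_v| = |Δh| / Δz = 1.87 / 14.95 = 0.125.
Head is higher in the shallow piezometer, so vertical flow is downward (recharge condition).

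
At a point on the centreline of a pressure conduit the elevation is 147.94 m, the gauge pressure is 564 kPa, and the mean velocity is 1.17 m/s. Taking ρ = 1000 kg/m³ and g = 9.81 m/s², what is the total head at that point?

Pressure head ψ = P/(ρg) = 564×1000 / (1000 × 9.81) = 57.49 m.
Velocity head = v²/(2g) = 1.17² / (2 × 9.81) = 0.070 m.
h = z + ψ + v²/(2g) = 147.94 + 57.49 + 0.070 = 205.50 m.

h ≈ 205.50 m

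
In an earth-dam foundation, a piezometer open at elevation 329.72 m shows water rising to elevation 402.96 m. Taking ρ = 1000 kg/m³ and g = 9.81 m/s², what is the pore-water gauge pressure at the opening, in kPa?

P ≈ 718 kPa

Pressure head ψ = h − z = 402.96 − 329.72 = 73.24 m.
P = ρgψ = 1000 × 9.81 × 73.24 = 718484 Pa ≈ 718 kPa.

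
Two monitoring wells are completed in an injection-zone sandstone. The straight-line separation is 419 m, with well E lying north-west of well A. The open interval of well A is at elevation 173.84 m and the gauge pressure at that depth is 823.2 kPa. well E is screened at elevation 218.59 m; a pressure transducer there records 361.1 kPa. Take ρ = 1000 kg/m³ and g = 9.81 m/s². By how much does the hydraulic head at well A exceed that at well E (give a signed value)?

Δh ≈ 2.35 m

Pressure head at well A: ψ = P/(ρg) = 823.2×1000 / (1000 × 9.81) = 83.91 m.
Total head at well A: h = z + ψ = 173.84 + 83.91 = 257.75 m.
Pressure head at well E: ψ = P/(ρg) = 361.1×1000 / (1000 × 9.81) = 36.81 m.
Total head at well E: h = z + ψ = 218.59 + 36.81 = 255.40 m.
Head difference: h(well A) − h(well E) = 257.75 − 255.40 = 2.35 m.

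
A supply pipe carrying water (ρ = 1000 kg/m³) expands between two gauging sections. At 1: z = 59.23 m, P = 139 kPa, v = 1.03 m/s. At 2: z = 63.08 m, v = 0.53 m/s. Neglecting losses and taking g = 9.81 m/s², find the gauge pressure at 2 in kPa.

P₂ ≈ 102 kPa

Pressure head at 1: ψ₁ = P₁/(ρg) = 139×1000 / (1000 × 9.81) = 14.17 m.
Velocity heads: v₁²/2g = 1.03²/19.62 = 0.054 m; v₂²/2g = 0.53²/19.62 = 0.014 m.
Total head H = z₁ + ψ₁ + v₁²/2g = 59.23 + 14.17 + 0.054 = 73.45 m.
ψ₂ = H − z₂ − v₂²/2g = 73.45 − 63.08 − 0.014 = 10.36 m.
P₂ = ρgψ₂ = 1000 × 9.81 × 10.36 ≈ 102 kPa.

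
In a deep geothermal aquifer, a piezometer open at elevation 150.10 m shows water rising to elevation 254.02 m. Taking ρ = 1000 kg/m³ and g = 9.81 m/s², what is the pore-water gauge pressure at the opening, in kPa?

P ≈ 1020 kPa

Pressure head ψ = h − z = 254.02 − 150.10 = 103.92 m.
P = ρgψ = 1000 × 9.81 × 103.92 = 1019455 Pa ≈ 1020 kPa.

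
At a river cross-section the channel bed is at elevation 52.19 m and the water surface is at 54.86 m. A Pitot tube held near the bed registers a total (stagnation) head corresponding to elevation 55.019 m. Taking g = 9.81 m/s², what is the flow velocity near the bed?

Near the bed, under hydrostatic conditions, the piezometric head (z + ψ) equals the free-surface elevation, 54.86 m.
Velocity head = total − piezometric = 55.019 − 54.86 = 0.159 m.
v = √(2g·h_v) = √(2 × 9.81 × 0.159) = 1.77 m/s.

v ≈ 1.77 m/s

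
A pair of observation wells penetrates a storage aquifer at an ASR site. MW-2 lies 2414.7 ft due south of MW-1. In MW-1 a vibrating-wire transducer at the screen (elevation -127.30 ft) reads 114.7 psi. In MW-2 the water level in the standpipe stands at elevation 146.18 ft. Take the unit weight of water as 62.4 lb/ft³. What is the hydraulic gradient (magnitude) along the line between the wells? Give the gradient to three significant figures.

Pressure head at MW-1: ψ = 144·P/γ = 144 × 114.7 / 62.4 = 264.69 ft.
Total head at MW-1: h = z + ψ = -127.30 + 264.69 = 137.39 ft.
Total head at MW-2: h = 146.18 ft (water level in the piezometer is the total head).
Head difference: h(MW-1) − h(MW-2) = 137.39 − 146.18 = -8.79 ft.
Hydraulic gradient: i = |Δh| / L = 8.79 / 2414.7 = 0.00364.

i ≈ 0.00364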